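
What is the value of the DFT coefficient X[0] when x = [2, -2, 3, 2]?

X[0] = Σ(n=0 to 3) x[n] · ω_4^0 = Σ x[n]
= (2) + (-2) + (3) + (2)

X[0] = 5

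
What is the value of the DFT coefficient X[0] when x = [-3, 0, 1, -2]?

X[0] = Σ(n=0 to 3) x[n] · ω_4^0 = Σ x[n]
= (-3) + (0) + (1) + (-2)

X[0] = -4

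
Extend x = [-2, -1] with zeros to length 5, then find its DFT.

Original 2-point DFT: [-3, -1]
Zero-padded 5-point DFT provides frequency interpolation.

DFT_5([x, 0, ...]) = [-3, -2.3090+0.9511i, -1.1910+0.5878i, -1.1910-0.5878i, -2.3090-0.9511i]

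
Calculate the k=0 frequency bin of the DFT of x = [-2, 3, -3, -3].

X[0] = Σ(n=0 to 3) x[n] · ω_4^0 = Σ x[n]
= (-2) + (3) + (-3) + (-3)

X[0] = -5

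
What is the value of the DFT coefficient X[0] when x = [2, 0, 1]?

X[0] = Σ(n=0 to 2) x[n] · ω_3^0 = Σ x[n]
= (2) + (0) + (1)

X[0] = 3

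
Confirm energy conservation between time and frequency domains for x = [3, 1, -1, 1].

Time domain:
Σ|x[n]|² = |3|² + |1|² + |-1|² + |1|² = 12.0000

Frequency domain:
(1/4)Σ|X[k]|² = (1/4)(|4|² + |4|² + |0|² + |4|²) = (1/4)·48.0000 = 12.0000

Both sides agree, confirming Parseval's theorem.

Σ|x[n]|² = (1/N)Σ|X[k]|² = 12.0000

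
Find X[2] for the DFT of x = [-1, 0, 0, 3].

X[2] = Σ(n=0 to 3) x[n] · ω_4^(2n) where ω_4 = e^(-2πi/4)
= (-1)·ω_4^0 + (0)·ω_4^2 + (0)·ω_4^4 + (3)·ω_4^6

X[2] = -4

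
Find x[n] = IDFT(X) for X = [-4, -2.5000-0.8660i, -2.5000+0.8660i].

x[n] = (1/3) Σ(k=0 to 2) X[k] · e^(2πikn/3)

Computing each x[n]:
x[0] = -3
x[1] = 0
x[2] = -1

x = [-3, 0, -1]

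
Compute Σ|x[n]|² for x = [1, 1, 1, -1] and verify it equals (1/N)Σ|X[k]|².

Time domain:
Σ|x[n]|² = |1|² + |1|² + |1|² + |-1|² = 4.0000

Frequency domain:
(1/4)Σ|X[k]|² = (1/4)(|2|² + |-2i|² + |2|² + |2i|²) = (1/4)·16.0000 = 4.0000

Both sides agree, confirming Parseval's theorem.

Σ|x[n]|² = (1/N)Σ|X[k]|² = 4.0000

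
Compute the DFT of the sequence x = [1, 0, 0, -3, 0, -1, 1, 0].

X[k] = Σ(n=0 to 7) x[n] · ω_8^(nk)
where ω_8 = e^(-2πi/8)

Computing each X[k]:
X[0] = -2
X[1] = 3.8284+2.4142i
X[2] = -2i
X[3] = -1.8284+0.4142i
X[4] = 6
X[5] = -1.8284-0.4142i
X[6] = 2i
X[7] = 3.8284-2.4142i

X = [-2, 3.8284+2.4142i, -2i, -1.8284+0.4142i, 6, -1.8284-0.4142i, 2i, 3.8284-2.4142i]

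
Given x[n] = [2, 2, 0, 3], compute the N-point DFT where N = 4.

X[k] = Σ(n=0 to 3) x[n] · ω_4^(nk)
where ω_4 = e^(-2πi/4)

Computing each X[k]:
X[0] = 7
X[1] = 2+1i
X[2] = -3
X[3] = 2-1i

X = [7, 2+1i, -3, 2-1i]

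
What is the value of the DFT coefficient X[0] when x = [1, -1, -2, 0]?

X[0] = Σ(n=0 to 3) x[n] · ω_4^0 = Σ x[n]
= (1) + (-1) + (-2) + (0)

X[0] = -2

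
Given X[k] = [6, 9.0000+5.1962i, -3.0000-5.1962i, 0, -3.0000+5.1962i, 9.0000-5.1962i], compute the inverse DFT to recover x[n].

x[n] = (1/6) Σ(k=0 to 5) X[k] · e^(2πikn/6)

Computing each x[n]:
x[0] = 3
x[1] = 3
x[2] = -3
x[3] = -3
x[4] = 3
x[5] = 3

x = [3, 3, -3, -3, 3, 3]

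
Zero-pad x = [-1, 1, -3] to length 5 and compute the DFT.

Original 3-point DFT: [-3, -3.4641i, 3.4641i]
Zero-padded 5-point DFT provides frequency interpolation.

DFT_5([x, 0, ...]) = [-3, 1.7361+0.8123i, -2.7361-3.4410i, -2.7361+3.4410i, 1.7361-0.8123i]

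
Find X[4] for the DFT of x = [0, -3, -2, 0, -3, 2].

X[4] = Σ(n=0 to 5) x[n] · ω_6^(4n) where ω_6 = e^(-2πi/6)
= (0)·ω_6^0 + (-3)·ω_6^4 + (-2)·ω_6^8 + (0)·ω_6^12 + (-3)·ω_6^16 + (2)·ω_6^20

X[4] = 3.0000-5.1962i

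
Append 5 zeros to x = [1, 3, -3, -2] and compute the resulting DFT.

Original 4-point DFT: [-1, 4-5i, -3, 4+5i]
Zero-padded 9-point DFT provides frequency interpolation.

DFT_9([x, 0, ...]) = [-1, 3.7772+2.7581i, 5.3400-3.6604i, -1.0000-5.1962i, -3.1172-1.2224i, -3.1172+1.2224i, -1.0000+5.1962i, 5.3400+3.6604i, 3.7772-2.7581i]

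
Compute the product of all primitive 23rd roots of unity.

The primitive 23rd roots of unity are ω_23^k for k coprime to 23: k ∈ {1, 2, 3, 4, 5, 6, 7, 8, 9, 10, 11, 12, 13, 14, 15, 16, 17, 18, 19, 20, 21, 22}
Their product equals the constant term of the cyclotomic polynomial Φ_23(x) up to sign.
For n ≥ 3, the product of all primitive nth roots of unity is 1. (For n=1 it is 1; for n=2 it is -1.)

1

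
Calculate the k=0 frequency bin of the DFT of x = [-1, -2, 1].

X[0] = Σ(n=0 to 2) x[n] · ω_3^0 = Σ x[n]
= (-1) + (-2) + (1)

X[0] = -2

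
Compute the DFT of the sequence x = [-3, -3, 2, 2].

X[k] = Σ(n=0 to 3) x[n] · ω_4^(nk)
where ω_4 = e^(-2πi/4)

Computing each X[k]:
X[0] = -2
X[1] = -5+5i
X[2] = 0
X[3] = -5-5i

X = [-2, -5+5i, 0, -5-5i]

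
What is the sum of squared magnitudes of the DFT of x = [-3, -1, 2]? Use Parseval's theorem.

Parseval: Σ|x[n]|² = (1/N)Σ|X[k]|², so Σ|X[k]|² = N·Σ|x[n]|² = 3·14.0000

Σ|X[k]|² = N·Σ|x[n]|² = 3·14.0000 = 42.0000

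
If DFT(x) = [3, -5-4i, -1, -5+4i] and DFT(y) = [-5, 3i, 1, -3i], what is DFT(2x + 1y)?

By linearity: DFT(2x + 1y) = 2·DFT(x) + 1·DFT(y)
= 2·[3, -5-4i, -1, -5+4i] + 1·[-5, 3i, 1, -3i]

Computing element-wise:
Z[0] = 2·(3) + 1·(-5) = 1
Z[1] = 2·(-5-4i) + 1·(3i) = -10-5i
Z[2] = 2·(-1) + 1·(1) = -1
Z[3] = 2·(-5+4i) + 1·(-3i) = -10+5i

DFT(2x + 1y) = 2·X + 1·Y = [1, -10-5i, -1, -10+5i]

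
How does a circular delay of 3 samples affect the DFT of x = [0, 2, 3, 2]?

Time shift by 3: X_shifted[k] = ω_4^(3k) · X[k]
Shifted x = [2, 3, 2, 0]

DFT(x[n-3]) = [7, -3i, 1, 3i]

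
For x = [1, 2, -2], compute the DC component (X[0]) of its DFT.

X[0] = Σ(n=0 to 2) x[n] · ω_3^0 = Σ x[n]
= (1) + (2) + (-2)

X[0] = 1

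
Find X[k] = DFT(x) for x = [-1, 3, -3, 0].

X[k] = Σ(n=0 to 3) x[n] · ω_4^(nk)
where ω_4 = e^(-2πi/4)

Computing each X[k]:
X[0] = -1
X[1] = 2-3i
X[2] = -7
X[3] = 2+3i

X = [-1, 2-3i, -7, 2+3i]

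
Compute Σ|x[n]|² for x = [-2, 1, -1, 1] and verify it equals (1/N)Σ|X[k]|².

Time domain:
Σ|x[n]|² = |-2|² + |1|² + |-1|² + |1|² = 7.0000

Frequency domain:
(1/4)Σ|X[k]|² = (1/4)(|-1|² + |-1|² + |-5|² + |-1|²) = (1/4)·28.0000 = 7.0000

Both sides agree, confirming Parseval's theorem.

Σ|x[n]|² = (1/N)Σ|X[k]|² = 7.0000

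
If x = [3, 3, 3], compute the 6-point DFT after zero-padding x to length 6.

Original 3-point DFT: [9, 0, 0]
Zero-padded 6-point DFT provides frequency interpolation.

DFT_6([x, 0, ...]) = [9, 3.0000-5.1962i, 0, 3, 0, 3.0000+5.1962i]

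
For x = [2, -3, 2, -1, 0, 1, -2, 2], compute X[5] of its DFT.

X[5] = Σ(n=0 to 7) x[n] · ω_8^(5n) where ω_8 = e^(-2πi/8)
= (2)·ω_8^0 + (-3)·ω_8^5 + (2)·ω_8^10 + (-1)·ω_8^15 + (0)·ω_8^20 + (1)·ω_8^25 + (-2)·ω_8^30 + (2)·ω_8^35

X[5] = 2.7071-8.9497i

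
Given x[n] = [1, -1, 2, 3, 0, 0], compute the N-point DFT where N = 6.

X[k] = Σ(n=0 to 5) x[n] · ω_6^(nk)
where ω_6 = e^(-2πi/6)

Computing each X[k]:
X[0] = 5
X[1] = -3.5000-0.8660i
X[2] = 3.5000+2.5981i
X[3] = 1
X[4] = 3.5000-2.5981i
X[5] = -3.5000+0.8660i

X = [5, -3.5000-0.8660i, 3.5000+2.5981i, 1, 3.5000-2.5981i, -3.5000+0.8660i]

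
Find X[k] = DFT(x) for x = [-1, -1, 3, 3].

X[k] = Σ(n=0 to 3) x[n] · ω_4^(nk)
where ω_4 = e^(-2πi/4)

Computing each X[k]:
X[0] = 4
X[1] = -4+4i
X[2] = 0
X[3] = -4-4i

X = [4, -4+4i, 0, -4-4i]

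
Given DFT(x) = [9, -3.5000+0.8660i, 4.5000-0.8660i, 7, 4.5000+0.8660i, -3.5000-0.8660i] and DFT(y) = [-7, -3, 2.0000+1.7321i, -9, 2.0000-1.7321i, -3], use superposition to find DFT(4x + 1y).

By linearity: DFT(4x + 1y) = 4·DFT(x) + 1·DFT(y)
= 4·[9, -3.5000+0.8660i, 4.5000-0.8660i, 7, 4.5000+0.8660i, -3.5000-0.8660i] + 1·[-7, -3, 2.0000+1.7321i, -9, 2.0000-1.7321i, -3]

Computing element-wise:
Z[0] = 4·(9) + 1·(-7) = 29
Z[1] = 4·(-3.5000+0.8660i) + 1·(-3) = -17.0000+3.4640i
Z[2] = 4·(4.5000-0.8660i) + 1·(2.0000+1.7321i) = 20.0000-1.7319i
Z[3] = 4·(7) + 1·(-9) = 19
Z[4] = 4·(4.5000+0.8660i) + 1·(2.0000-1.7321i) = 20.0000+1.7319i
Z[5] = 4·(-3.5000-0.8660i) + 1·(-3) = -17.0000-3.4640i

DFT(4x + 1y) = 4·X + 1·Y = [29, -17.0000+3.4640i, 20.0000-1.7319i, 19, 20.0000+1.7319i, -17.0000-3.4640i]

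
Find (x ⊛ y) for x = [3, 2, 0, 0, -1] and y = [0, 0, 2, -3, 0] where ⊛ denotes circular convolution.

(x ⊛ y)[n] = Σ(m=0 to 4) x[m] · y[(n-m) mod 5]

Computing each output sample:
(x ⊛ y)[0] = 0
(x ⊛ y)[1] = -2
(x ⊛ y)[2] = 9
(x ⊛ y)[3] = -5
(x ⊛ y)[4] = -6

x ⊛ y = [0, -2, 9, -5, -6]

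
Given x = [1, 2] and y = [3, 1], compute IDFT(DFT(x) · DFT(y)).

(x ⊛ y)[n] = Σ(m=0 to 1) x[m] · y[(n-m) mod 2]

Computing each output sample:
(x ⊛ y)[0] = 5
(x ⊛ y)[1] = 7

x ⊛ y = [5, 7]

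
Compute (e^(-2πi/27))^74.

Since ω_27^27 = 1, powers reduce modulo 27.
74 mod 27 = 20
So ω_27^74 = ω_27^20 = e^(-2πi·20/27)

ω_27^74 = ω_27^20 = -0.0581+0.9983i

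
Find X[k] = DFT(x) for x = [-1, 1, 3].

X[k] = Σ(n=0 to 2) x[n] · ω_3^(nk)
where ω_3 = e^(-2πi/3)

Computing each X[k]:
X[0] = 3
X[1] = -3.0000+1.7321i
X[2] = -3.0000-1.7321i

X = [3, -3.0000+1.7321i, -3.0000-1.7321i]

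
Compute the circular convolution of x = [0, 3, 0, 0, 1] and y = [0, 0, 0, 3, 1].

(x ⊛ y)[n] = Σ(m=0 to 4) x[m] · y[(n-m) mod 5]

Computing each output sample:
(x ⊛ y)[0] = 3
(x ⊛ y)[1] = 0
(x ⊛ y)[2] = 3
(x ⊛ y)[3] = 1
(x ⊛ y)[4] = 9

x ⊛ y = [3, 0, 3, 1, 9]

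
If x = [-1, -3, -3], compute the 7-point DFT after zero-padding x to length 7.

Original 3-point DFT: [-7, 2, 2]
Zero-padded 7-point DFT provides frequency interpolation.

DFT_7([x, 0, ...]) = [-7, -2.2029+5.2703i, 2.3705+1.6231i, -0.1676-1.0438i, -0.1676+1.0438i, 2.3705-1.6231i, -2.2029-5.2703i]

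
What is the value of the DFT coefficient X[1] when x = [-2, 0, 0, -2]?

X[1] = Σ(n=0 to 3) x[n] · ω_4^(1n) where ω_4 = e^(-2πi/4)
= (-2)·ω_4^0 + (0)·ω_4^1 + (0)·ω_4^2 + (-2)·ω_4^3

X[1] = -2-2i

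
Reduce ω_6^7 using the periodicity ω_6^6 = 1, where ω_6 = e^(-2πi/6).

Since ω_6^6 = 1, powers reduce modulo 6.
7 mod 6 = 1
So ω_6^7 = ω_6^1 = e^(-2πi·1/6)

ω_6^7 = ω_6^1 = 0.5000-0.8660i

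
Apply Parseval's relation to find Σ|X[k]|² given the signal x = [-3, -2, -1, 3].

Parseval: Σ|x[n]|² = (1/N)Σ|X[k]|², so Σ|X[k]|² = N·Σ|x[n]|² = 4·23.0000

Σ|X[k]|² = N·Σ|x[n]|² = 4·23.0000 = 92.0000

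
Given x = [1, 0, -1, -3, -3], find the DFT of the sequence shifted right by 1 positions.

Time shift by 1: X_shifted[k] = ω_5^(1k) · X[k]
Shifted x = [-3, 1, 0, -1, -3]

DFT(x[n-1]) = [-6, -2.8090-4.3920i, -1.6910-1.4001i, -1.6910+1.4001i, -2.8090+4.3920i]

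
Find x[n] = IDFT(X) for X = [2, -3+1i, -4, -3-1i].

x[n] = (1/4) Σ(k=0 to 3) X[k] · e^(2πikn/4)

Computing each x[n]:
x[0] = -2
x[1] = 1
x[2] = 1
x[3] = 2

x = [-2, 1, 1, 2]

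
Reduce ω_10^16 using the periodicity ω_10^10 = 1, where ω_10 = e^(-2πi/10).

Since ω_10^10 = 1, powers reduce modulo 10.
16 mod 10 = 6
So ω_10^16 = ω_10^6 = e^(-2πi·6/10)

ω_10^16 = ω_10^6 = -0.8090+0.5878i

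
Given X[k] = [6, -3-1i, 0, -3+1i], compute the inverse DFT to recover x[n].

x[n] = (1/4) Σ(k=0 to 3) X[k] · e^(2πikn/4)

Computing each x[n]:
x[0] = 0
x[1] = 2
x[2] = 3
x[3] = 1

x = [0, 2, 3, 1]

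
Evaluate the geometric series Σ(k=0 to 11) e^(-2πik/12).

Sum of all nth roots of unity equals 0 for n > 1 (geometric series with r ≠ 1).

0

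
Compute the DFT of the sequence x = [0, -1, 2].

X[k] = Σ(n=0 to 2) x[n] · ω_3^(nk)
where ω_3 = e^(-2πi/3)

Computing each X[k]:
X[0] = 1
X[1] = -0.5000+2.5981i
X[2] = -0.5000-2.5981i

X = [1, -0.5000+2.5981i, -0.5000-2.5981i]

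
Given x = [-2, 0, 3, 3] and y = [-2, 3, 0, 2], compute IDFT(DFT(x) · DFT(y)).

(x ⊛ y)[n] = Σ(m=0 to 3) x[m] · y[(n-m) mod 4]

Computing each output sample:
(x ⊛ y)[0] = 13
(x ⊛ y)[1] = 0
(x ⊛ y)[2] = 0
(x ⊛ y)[3] = -1

x ⊛ y = [13, 0, 0, -1]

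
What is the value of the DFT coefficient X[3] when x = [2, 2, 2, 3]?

X[3] = Σ(n=0 to 3) x[n] · ω_4^(3n) where ω_4 = e^(-2πi/4)
= (2)·ω_4^0 + (2)·ω_4^3 + (2)·ω_4^6 + (3)·ω_4^9

X[3] = -1i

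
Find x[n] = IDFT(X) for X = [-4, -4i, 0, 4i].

x[n] = (1/4) Σ(k=0 to 3) X[k] · e^(2πikn/4)

Computing each x[n]:
x[0] = -1
x[1] = 1
x[2] = -1
x[3] = -3

x = [-1, 1, -1, -3]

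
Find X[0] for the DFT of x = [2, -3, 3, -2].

X[0] = Σ(n=0 to 3) x[n] · ω_4^0 = Σ x[n]
= (2) + (-3) + (3) + (-2)

X[0] = 0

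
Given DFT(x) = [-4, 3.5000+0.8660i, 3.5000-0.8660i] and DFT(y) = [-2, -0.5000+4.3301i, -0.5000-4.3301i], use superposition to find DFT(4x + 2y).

By linearity: DFT(4x + 2y) = 4·DFT(x) + 2·DFT(y)
= 4·[-4, 3.5000+0.8660i, 3.5000-0.8660i] + 2·[-2, -0.5000+4.3301i, -0.5000-4.3301i]

Computing element-wise:
Z[0] = 4·(-4) + 2·(-2) = -20
Z[1] = 4·(3.5000+0.8660i) + 2·(-0.5000+4.3301i) = 13.0000+12.1242i
Z[2] = 4·(3.5000-0.8660i) + 2·(-0.5000-4.3301i) = 13.0000-12.1242i

DFT(4x + 2y) = 4·X + 2·Y = [-20, 13.0000+12.1242i, 13.0000-12.1242i]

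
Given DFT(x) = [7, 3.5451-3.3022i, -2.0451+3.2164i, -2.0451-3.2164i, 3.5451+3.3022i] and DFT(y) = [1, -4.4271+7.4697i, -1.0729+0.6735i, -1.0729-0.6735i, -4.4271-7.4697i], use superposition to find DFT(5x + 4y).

By linearity: DFT(5x + 4y) = 5·DFT(x) + 4·DFT(y)
= 5·[7, 3.5451-3.3022i, -2.0451+3.2164i, -2.0451-3.2164i, 3.5451+3.3022i] + 4·[1, -4.4271+7.4697i, -1.0729+0.6735i, -1.0729-0.6735i, -4.4271-7.4697i]

Computing element-wise:
Z[0] = 5·(7) + 4·(1) = 39
Z[1] = 5·(3.5451-3.3022i) + 4·(-4.4271+7.4697i) = 0.0171+13.3678i
Z[2] = 5·(-2.0451+3.2164i) + 4·(-1.0729+0.6735i) = -14.5171+18.7760i
Z[3] = 5·(-2.0451-3.2164i) + 4·(-1.0729-0.6735i) = -14.5171-18.7760i
Z[4] = 5·(3.5451+3.3022i) + 4·(-4.4271-7.4697i) = 0.0171-13.3678i

DFT(5x + 4y) = 5·X + 4·Y = [39, 0.0171+13.3678i, -14.5171+18.7760i, -14.5171-18.7760i, 0.0171-13.3678i]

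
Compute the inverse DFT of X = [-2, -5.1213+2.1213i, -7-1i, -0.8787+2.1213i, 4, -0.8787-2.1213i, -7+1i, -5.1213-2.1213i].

x[n] = (1/8) Σ(k=0 to 7) X[k] · e^(2πikn/8)

Computing each x[n]:
x[0] = -3
x[1] = -2
x[2] = 2
x[3] = -1
x[4] = 0
x[5] = 1
x[6] = 2
x[7] = -1

x = [-3, -2, 2, -1, 0, 1, 2, -1]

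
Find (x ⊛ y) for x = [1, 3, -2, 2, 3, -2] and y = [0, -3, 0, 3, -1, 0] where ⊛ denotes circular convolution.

(x ⊛ y)[n] = Σ(m=0 to 5) x[m] · y[(n-m) mod 6]

Computing each output sample:
(x ⊛ y)[0] = 14
(x ⊛ y)[1] = 4
(x ⊛ y)[2] = -18
(x ⊛ y)[3] = 11
(x ⊛ y)[4] = 2
(x ⊛ y)[5] = -18

x ⊛ y = [14, 4, -18, 11, 2, -18]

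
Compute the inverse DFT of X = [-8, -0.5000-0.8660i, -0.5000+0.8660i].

x[n] = (1/3) Σ(k=0 to 2) X[k] · e^(2πikn/3)

Computing each x[n]:
x[0] = -3
x[1] = -2
x[2] = -3

x = [-3, -2, -3]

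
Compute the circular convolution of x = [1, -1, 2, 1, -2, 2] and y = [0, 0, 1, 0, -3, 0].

(x ⊛ y)[n] = Σ(m=0 to 5) x[m] · y[(n-m) mod 6]

Computing each output sample:
(x ⊛ y)[0] = -8
(x ⊛ y)[1] = -1
(x ⊛ y)[2] = 7
(x ⊛ y)[3] = -7
(x ⊛ y)[4] = -1
(x ⊛ y)[5] = 4

x ⊛ y = [-8, -1, 7, -7, -1, 4]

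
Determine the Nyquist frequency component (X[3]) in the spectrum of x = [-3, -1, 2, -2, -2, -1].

X[3] = Σ(n=0 to 5) x[n] · ω_6^(3n) where ω_6 = e^(-2πi/6)
= (-3)·ω_6^0 + (-1)·ω_6^3 + (2)·ω_6^6 + (-2)·ω_6^9 + (-2)·ω_6^12 + (-1)·ω_6^15

X[3] = 1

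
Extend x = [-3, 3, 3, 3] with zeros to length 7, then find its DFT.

Original 4-point DFT: [6, -6, -6, -6]
Zero-padded 7-point DFT provides frequency interpolation.

DFT_7([x, 0, ...]) = [6, -4.5000-6.5719i, -4.5000+0.7224i, -4.5000-1.8809i, -4.5000+1.8809i, -4.5000-0.7224i, -4.5000+6.5719i]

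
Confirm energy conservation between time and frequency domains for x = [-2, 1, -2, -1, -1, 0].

Time domain:
Σ|x[n]|² = |-2|² + |1|² + |-2|² + |-1|² + |-1|² + |0|² = 11.0000

Frequency domain:
(1/6)Σ|X[k]|² = (1/6)(|-5|² + |1|² + |-2.0000-1.7321i|² + |-5|² + |-2.0000+1.7321i|² + |1|²) = (1/6)·66.0000 = 11.0000

Both sides agree, confirming Parseval's theorem.

Σ|x[n]|² = (1/N)Σ|X[k]|² = 11.0000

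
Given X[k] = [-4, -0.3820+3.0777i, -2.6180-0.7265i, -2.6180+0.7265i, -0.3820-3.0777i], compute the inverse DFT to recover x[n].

x[n] = (1/5) Σ(k=0 to 4) X[k] · e^(2πikn/5)

Computing each x[n]:
x[0] = -2
x[1] = -1
x[2] = -2
x[3] = 0
x[4] = 1

x = [-2, -1, -2, 0, 1]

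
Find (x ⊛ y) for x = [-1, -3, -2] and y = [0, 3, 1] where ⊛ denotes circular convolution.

(x ⊛ y)[n] = Σ(m=0 to 2) x[m] · y[(n-m) mod 3]

Computing each output sample:
(x ⊛ y)[0] = -9
(x ⊛ y)[1] = -5
(x ⊛ y)[2] = -10

x ⊛ y = [-9, -5, -10]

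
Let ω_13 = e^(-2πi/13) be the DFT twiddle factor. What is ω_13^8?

ω_13^8 = e^(-2πi·8/13)
= cos(-2π·8/13) + i·sin(-2π·8/13)
= cos(-16π/13) + i·sin(-16π/13)

ω_13^8 = cos(-16π/13) + i·sin(-16π/13) = -0.7485+0.6631i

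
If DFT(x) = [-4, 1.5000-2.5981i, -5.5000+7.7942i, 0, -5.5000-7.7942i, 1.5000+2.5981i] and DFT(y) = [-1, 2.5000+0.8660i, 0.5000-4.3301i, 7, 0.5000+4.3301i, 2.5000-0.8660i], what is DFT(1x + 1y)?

By linearity: DFT(1x + 1y) = 1·DFT(x) + 1·DFT(y)
= 1·[-4, 1.5000-2.5981i, -5.5000+7.7942i, 0, -5.5000-7.7942i, 1.5000+2.5981i] + 1·[-1, 2.5000+0.8660i, 0.5000-4.3301i, 7, 0.5000+4.3301i, 2.5000-0.8660i]

Computing element-wise:
Z[0] = 1·(-4) + 1·(-1) = -5
Z[1] = 1·(1.5000-2.5981i) + 1·(2.5000+0.8660i) = 4.0000-1.7321i
Z[2] = 1·(-5.5000+7.7942i) + 1·(0.5000-4.3301i) = -5.0000+3.4641i
Z[3] = 1·(0) + 1·(7) = 7
Z[4] = 1·(-5.5000-7.7942i) + 1·(0.5000+4.3301i) = -5.0000-3.4641i
Z[5] = 1·(1.5000+2.5981i) + 1·(2.5000-0.8660i) = 4.0000+1.7321i

DFT(1x + 1y) = 1·X + 1·Y = [-5, 4.0000-1.7321i, -5.0000+3.4641i, 7, -5.0000-3.4641i, 4.0000+1.7321i]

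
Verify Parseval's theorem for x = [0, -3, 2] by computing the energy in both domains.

Time domain:
Σ|x[n]|² = |0|² + |-3|² + |2|² = 13.0000

Frequency domain:
(1/3)Σ|X[k]|² = (1/3)(|-1|² + |0.5000+4.3301i|² + |0.5000-4.3301i|²) = (1/3)·39.0000 = 13.0000

Both sides agree, confirming Parseval's theorem.

Σ|x[n]|² = (1/N)Σ|X[k]|² = 13.0000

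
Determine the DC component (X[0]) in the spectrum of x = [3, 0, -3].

X[0] = Σ(n=0 to 2) x[n] · ω_3^0 = Σ x[n]
= (3) + (0) + (-3)

X[0] = 0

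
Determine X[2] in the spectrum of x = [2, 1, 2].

X[2] = Σ(n=0 to 2) x[n] · ω_3^(2n) where ω_3 = e^(-2πi/3)
= (2)·ω_3^0 + (1)·ω_3^2 + (2)·ω_3^4

X[2] = 0.5000-0.8660i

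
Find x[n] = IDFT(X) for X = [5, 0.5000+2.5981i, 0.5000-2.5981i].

x[n] = (1/3) Σ(k=0 to 2) X[k] · e^(2πikn/3)

Computing each x[n]:
x[0] = 2
x[1] = 0
x[2] = 3

x = [2, 0, 3]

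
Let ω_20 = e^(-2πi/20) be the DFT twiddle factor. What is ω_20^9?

ω_20^9 = e^(-2πi·9/20)
= cos(-2π·9/20) + i·sin(-2π·9/20)
= cos(-18π/20) + i·sin(-18π/20)

ω_20^9 = cos(-18π/20) + i·sin(-18π/20) = -0.9511-0.3090i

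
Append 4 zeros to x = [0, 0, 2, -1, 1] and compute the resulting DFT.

Original 5-point DFT: [2, -0.5000-0.8123i, -0.5000+3.4410i, -0.5000-3.4410i, -0.5000+0.8123i]
Zero-padded 9-point DFT provides frequency interpolation.

DFT_9([x, 0, ...]) = [2, -0.0924-1.4456i, -0.6133-0.9073i, -2.5000+0.8660i, 2.2057+3.1364i, 2.2057-3.1364i, -2.5000-0.8660i, -0.6133+0.9073i, -0.0924+1.4456i]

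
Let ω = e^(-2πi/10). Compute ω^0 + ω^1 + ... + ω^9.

Sum of all nth roots of unity equals 0 for n > 1 (geometric series with r ≠ 1).

0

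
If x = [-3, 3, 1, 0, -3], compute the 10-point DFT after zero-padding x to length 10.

Original 5-point DFT: [-2, -3.8090-6.2941i, -2.6910-2.5757i, -2.6910+2.5757i, -3.8090+6.2941i]
Zero-padded 10-point DFT provides frequency interpolation.

DFT_10([x, 0, ...]) = [-2, 2.1631-0.9511i, -3.8090-6.2941i, -5.6631+0.5878i, -2.6910-2.5757i, -8, -2.6910+2.5757i, -5.6631-0.5878i, -3.8090+6.2941i, 2.1631+0.9511i]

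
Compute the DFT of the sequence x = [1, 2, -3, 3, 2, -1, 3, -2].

X[k] = Σ(n=0 to 7) x[n] · ω_8^(nk)
where ω_8 = e^(-2πi/8)

Computing each X[k]:
X[0] = 5
X[1] = -2.4142+0.3431i
X[2] = 3
X[3] = 0.4142-11.6569i
X[4] = 1
X[5] = 0.4142+11.6569i
X[6] = 3
X[7] = -2.4142-0.3431i

X = [5, -2.4142+0.3431i, 3, 0.4142-11.6569i, 1, 0.4142+11.6569i, 3, -2.4142-0.3431i]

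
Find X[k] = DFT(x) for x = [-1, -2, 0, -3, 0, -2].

X[k] = Σ(n=0 to 5) x[n] · ω_6^(nk)
where ω_6 = e^(-2πi/6)

Computing each X[k]:
X[0] = -8
X[1] = 0
X[2] = -2
X[3] = 6
X[4] = -2
X[5] = 0

X = [-8, 0, -2, 6, -2, 0]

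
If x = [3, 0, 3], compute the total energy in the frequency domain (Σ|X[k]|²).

Parseval: Σ|x[n]|² = (1/N)Σ|X[k]|², so Σ|X[k]|² = N·Σ|x[n]|² = 3·18.0000

Σ|X[k]|² = N·Σ|x[n]|² = 3·18.0000 = 54.0000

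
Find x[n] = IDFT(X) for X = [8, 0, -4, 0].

x[n] = (1/4) Σ(k=0 to 3) X[k] · e^(2πikn/4)

Computing each x[n]:
x[0] = 1
x[1] = 3
x[2] = 1
x[3] = 3

x = [1, 3, 1, 3]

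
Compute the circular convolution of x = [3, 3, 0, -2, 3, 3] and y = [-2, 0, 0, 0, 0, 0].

(x ⊛ y)[n] = Σ(m=0 to 5) x[m] · y[(n-m) mod 6]

Computing each output sample:
(x ⊛ y)[0] = -6
(x ⊛ y)[1] = -6
(x ⊛ y)[2] = 0
(x ⊛ y)[3] = 4
(x ⊛ y)[4] = -6
(x ⊛ y)[5] = -6

x ⊛ y = [-6, -6, 0, 4, -6, -6]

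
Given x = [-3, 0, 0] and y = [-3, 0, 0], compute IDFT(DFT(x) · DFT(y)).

(x ⊛ y)[n] = Σ(m=0 to 2) x[m] · y[(n-m) mod 3]

Computing each output sample:
(x ⊛ y)[0] = 9
(x ⊛ y)[1] = 0
(x ⊛ y)[2] = 0

x ⊛ y = [9, 0, 0]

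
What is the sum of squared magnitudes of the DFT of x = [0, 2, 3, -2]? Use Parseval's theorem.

Parseval: Σ|x[n]|² = (1/N)Σ|X[k]|², so Σ|X[k]|² = N·Σ|x[n]|² = 4·17.0000

Σ|X[k]|² = N·Σ|x[n]|² = 4·17.0000 = 68.0000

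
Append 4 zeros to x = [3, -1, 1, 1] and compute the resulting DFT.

Original 4-point DFT: [4, 2+2i, 4, 2-2i]
Zero-padded 8-point DFT provides frequency interpolation.

DFT_8([x, 0, ...]) = [4, 1.5858-1.0000i, 2+2i, 4.4142+1.0000i, 4, 4.4142-1.0000i, 2-2i, 1.5858+1.0000i]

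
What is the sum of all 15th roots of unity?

Sum of all nth roots of unity equals 0 for n > 1 (geometric series with r ≠ 1).

0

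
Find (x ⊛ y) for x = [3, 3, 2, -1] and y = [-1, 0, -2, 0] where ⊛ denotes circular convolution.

(x ⊛ y)[n] = Σ(m=0 to 3) x[m] · y[(n-m) mod 4]

Computing each output sample:
(x ⊛ y)[0] = -7
(x ⊛ y)[1] = -1
(x ⊛ y)[2] = -8
(x ⊛ y)[3] = -5

x ⊛ y = [-7, -1, -8, -5]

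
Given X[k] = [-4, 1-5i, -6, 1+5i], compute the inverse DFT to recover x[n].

x[n] = (1/4) Σ(k=0 to 3) X[k] · e^(2πikn/4)

Computing each x[n]:
x[0] = -2
x[1] = 3
x[2] = -3
x[3] = -2

x = [-2, 3, -3, -2]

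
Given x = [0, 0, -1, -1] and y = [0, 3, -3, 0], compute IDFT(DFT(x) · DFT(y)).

(x ⊛ y)[n] = Σ(m=0 to 3) x[m] · y[(n-m) mod 4]

Computing each output sample:
(x ⊛ y)[0] = 0
(x ⊛ y)[1] = 3
(x ⊛ y)[2] = 0
(x ⊛ y)[3] = -3

x ⊛ y = [0, 3, 0, -3]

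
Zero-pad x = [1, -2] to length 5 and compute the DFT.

Original 2-point DFT: [-1, 3]
Zero-padded 5-point DFT provides frequency interpolation.

DFT_5([x, 0, ...]) = [-1, 0.3820+1.9021i, 2.6180+1.1756i, 2.6180-1.1756i, 0.3820-1.9021i]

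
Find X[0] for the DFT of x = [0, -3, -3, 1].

X[0] = Σ(n=0 to 3) x[n] · ω_4^0 = Σ x[n]
= (0) + (-3) + (-3) + (1)

X[0] = -5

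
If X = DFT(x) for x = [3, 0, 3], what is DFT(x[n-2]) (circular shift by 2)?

Time shift by 2: X_shifted[k] = ω_3^(2k) · X[k]
Shifted x = [0, 3, 3]

DFT(x[n-2]) = [6, -3, -3]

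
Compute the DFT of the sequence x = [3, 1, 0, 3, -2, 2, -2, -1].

X[k] = Σ(n=0 to 7) x[n] · ω_8^(nk)
where ω_8 = e^(-2πi/8)

Computing each X[k]:
X[0] = 4
X[1] = 1.4645-4.1213i
X[2] = 3-1i
X[3] = 8.5355-0.1213i
X[4] = -6
X[5] = 8.5355+0.1213i
X[6] = 3+1i
X[7] = 1.4645+4.1213i

X = [4, 1.4645-4.1213i, 3-1i, 8.5355-0.1213i, -6, 8.5355+0.1213i, 3+1i, 1.4645+4.1213i]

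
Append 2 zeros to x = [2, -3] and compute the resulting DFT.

Original 2-point DFT: [-1, 5]
Zero-padded 4-point DFT provides frequency interpolation.

DFT_4([x, 0, ...]) = [-1, 2+3i, 5, 2-3i]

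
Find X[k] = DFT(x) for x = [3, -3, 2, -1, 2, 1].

X[k] = Σ(n=0 to 5) x[n] · ω_6^(nk)
where ω_6 = e^(-2πi/6)

Computing each X[k]:
X[0] = 4
X[1] = 1.0000+3.4641i
X[2] = 1.0000+3.4641i
X[3] = 10
X[4] = 1.0000-3.4641i
X[5] = 1.0000-3.4641i

X = [4, 1.0000+3.4641i, 1.0000+3.4641i, 10, 1.0000-3.4641i, 1.0000-3.4641i]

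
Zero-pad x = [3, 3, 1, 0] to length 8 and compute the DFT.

Original 4-point DFT: [7, 2-3i, 1, 2+3i]
Zero-padded 8-point DFT provides frequency interpolation.

DFT_8([x, 0, ...]) = [7, 5.1213-3.1213i, 2-3i, 0.8787-1.1213i, 1, 0.8787+1.1213i, 2+3i, 5.1213+3.1213i]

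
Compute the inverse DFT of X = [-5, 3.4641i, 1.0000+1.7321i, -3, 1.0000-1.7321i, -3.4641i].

x[n] = (1/6) Σ(k=0 to 5) X[k] · e^(2πikn/6)

Computing each x[n]:
x[0] = -1
x[1] = -2
x[2] = -2
x[3] = 0
x[4] = -1
x[5] = 1

x = [-1, -2, -2, 0, -1, 1]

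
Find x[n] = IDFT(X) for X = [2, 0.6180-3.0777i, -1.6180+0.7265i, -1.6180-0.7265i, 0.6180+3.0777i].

x[n] = (1/5) Σ(k=0 to 4) X[k] · e^(2πikn/5)

Computing each x[n]:
x[0] = 0
x[1] = 2
x[2] = 1
x[3] = -1
x[4] = 0

x = [0, 2, 1, -1, 0]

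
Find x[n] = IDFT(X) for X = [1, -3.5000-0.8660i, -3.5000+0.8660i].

x[n] = (1/3) Σ(k=0 to 2) X[k] · e^(2πikn/3)

Computing each x[n]:
x[0] = -2
x[1] = 2
x[2] = 1

x = [-2, 2, 1]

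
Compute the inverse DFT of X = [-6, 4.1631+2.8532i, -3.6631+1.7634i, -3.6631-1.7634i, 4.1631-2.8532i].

x[n] = (1/5) Σ(k=0 to 4) X[k] · e^(2πikn/5)

Computing each x[n]:
x[0] = -1
x[1] = -1
x[2] = -3
x[3] = -3
x[4] = 2

x = [-1, -1, -3, -3, 2]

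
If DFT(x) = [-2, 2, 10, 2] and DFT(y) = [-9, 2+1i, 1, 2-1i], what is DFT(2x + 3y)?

By linearity: DFT(2x + 3y) = 2·DFT(x) + 3·DFT(y)
= 2·[-2, 2, 10, 2] + 3·[-9, 2+1i, 1, 2-1i]

Computing element-wise:
Z[0] = 2·(-2) + 3·(-9) = -31
Z[1] = 2·(2) + 3·(2+1i) = 10+3i
Z[2] = 2·(10) + 3·(1) = 23
Z[3] = 2·(2) + 3·(2-1i) = 10-3i

DFT(2x + 3y) = 2·X + 3·Y = [-31, 10+3i, 23, 10-3i]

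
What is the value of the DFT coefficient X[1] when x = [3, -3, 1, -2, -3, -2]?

X[1] = Σ(n=0 to 5) x[n] · ω_6^(1n) where ω_6 = e^(-2πi/6)
= (3)·ω_6^0 + (-3)·ω_6^1 + (1)·ω_6^2 + (-2)·ω_6^3 + (-3)·ω_6^4 + (-2)·ω_6^5

X[1] = 3.5000-2.5981i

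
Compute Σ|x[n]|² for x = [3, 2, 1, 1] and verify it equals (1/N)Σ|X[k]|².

Time domain:
Σ|x[n]|² = |3|² + |2|² + |1|² + |1|² = 15.0000

Frequency domain:
(1/4)Σ|X[k]|² = (1/4)(|7|² + |2-1i|² + |1|² + |2+1i|²) = (1/4)·60.0000 = 15.0000

Both sides agree, confirming Parseval's theorem.

Σ|x[n]|² = (1/N)Σ|X[k]|² = 15.0000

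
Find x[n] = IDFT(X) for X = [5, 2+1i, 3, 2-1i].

x[n] = (1/4) Σ(k=0 to 3) X[k] · e^(2πikn/4)

Computing each x[n]:
x[0] = 3
x[1] = 0
x[2] = 1
x[3] = 1

x = [3, 0, 1, 1]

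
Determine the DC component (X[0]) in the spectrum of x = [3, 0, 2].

X[0] = Σ(n=0 to 2) x[n] · ω_3^0 = Σ x[n]
= (3) + (0) + (2)

X[0] = 5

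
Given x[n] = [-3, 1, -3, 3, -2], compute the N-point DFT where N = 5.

X[k] = Σ(n=0 to 4) x[n] · ω_5^(nk)
where ω_5 = e^(-2πi/5)

Computing each X[k]:
X[0] = -4
X[1] = -3.3090+0.6735i
X[2] = -2.1910-7.4697i
X[3] = -2.1910+7.4697i
X[4] = -3.3090-0.6735i

X = [-4, -3.3090+0.6735i, -2.1910-7.4697i, -2.1910+7.4697i, -3.3090-0.6735i]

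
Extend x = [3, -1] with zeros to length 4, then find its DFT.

Original 2-point DFT: [2, 4]
Zero-padded 4-point DFT provides frequency interpolation.

DFT_4([x, 0, ...]) = [2, 3+1i, 4, 3-1i]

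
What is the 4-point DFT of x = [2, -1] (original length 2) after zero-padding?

Original 2-point DFT: [1, 3]
Zero-padded 4-point DFT provides frequency interpolation.

DFT_4([x, 0, ...]) = [1, 2+1i, 3, 2-1i]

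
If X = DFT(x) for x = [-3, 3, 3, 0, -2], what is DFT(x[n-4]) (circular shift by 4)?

Time shift by 4: X_shifted[k] = ω_5^(4k) · X[k]
Shifted x = [3, 3, 0, -2, -3]

DFT(x[n-4]) = [1, 4.6180-6.8819i, 2.3820-1.6246i, 2.3820+1.6246i, 4.6180+6.8819i]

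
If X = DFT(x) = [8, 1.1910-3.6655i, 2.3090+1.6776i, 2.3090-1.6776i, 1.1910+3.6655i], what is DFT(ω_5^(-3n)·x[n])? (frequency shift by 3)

Modulation property: DFT(ω_5^(-3n)·x[n]) = X[(k-3) mod 5], so circularly shift X by 3 positions.

X[k-3] = [2.3090+1.6776i, 2.3090-1.6776i, 1.1910+3.6655i, 8, 1.1910-3.6655i]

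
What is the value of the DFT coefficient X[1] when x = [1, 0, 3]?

X[1] = Σ(n=0 to 2) x[n] · ω_3^(1n) where ω_3 = e^(-2πi/3)
= (1)·ω_3^0 + (0)·ω_3^1 + (3)·ω_3^2

X[1] = -0.5000+2.5981i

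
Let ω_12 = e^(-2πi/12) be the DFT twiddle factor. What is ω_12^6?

ω_12^6 = e^(-2πi·6/12)
= cos(-2π·6/12) + i·sin(-2π·6/12)
= cos(-12π/12) + i·sin(-12π/12)

ω_12^6 = cos(-12π/12) + i·sin(-12π/12) = -1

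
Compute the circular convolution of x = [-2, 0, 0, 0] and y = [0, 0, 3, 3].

(x ⊛ y)[n] = Σ(m=0 to 3) x[m] · y[(n-m) mod 4]

Computing each output sample:
(x ⊛ y)[0] = 0
(x ⊛ y)[1] = 0
(x ⊛ y)[2] = -6
(x ⊛ y)[3] = -6

x ⊛ y = [0, 0, -6, -6]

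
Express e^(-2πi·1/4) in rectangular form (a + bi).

ω_4^1 = e^(-2πi·1/4)
= cos(-2π·1/4) + i·sin(-2π·1/4)
= cos(-2π/4) + i·sin(-2π/4)

ω_4^1 = cos(-2π/4) + i·sin(-2π/4) = -1i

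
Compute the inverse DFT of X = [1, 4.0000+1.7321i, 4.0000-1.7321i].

x[n] = (1/3) Σ(k=0 to 2) X[k] · e^(2πikn/3)

Computing each x[n]:
x[0] = 3
x[1] = -2
x[2] = 0

x = [3, -2, 0]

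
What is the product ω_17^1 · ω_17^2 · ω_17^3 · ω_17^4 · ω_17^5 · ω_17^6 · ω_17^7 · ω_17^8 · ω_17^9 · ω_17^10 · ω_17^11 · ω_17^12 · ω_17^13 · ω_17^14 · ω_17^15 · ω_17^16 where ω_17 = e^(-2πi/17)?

The primitive 17th roots of unity are ω_17^k for k coprime to 17: k ∈ {1, 2, 3, 4, 5, 6, 7, 8, 9, 10, 11, 12, 13, 14, 15, 16}
Their product equals the constant term of the cyclotomic polynomial Φ_17(x) up to sign.
For n ≥ 3, the product of all primitive nth roots of unity is 1. (For n=1 it is 1; for n=2 it is -1.)

1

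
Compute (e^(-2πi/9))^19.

Since ω_9^9 = 1, powers reduce modulo 9.
19 mod 9 = 1
So ω_9^19 = ω_9^1 = e^(-2πi·1/9)

ω_9^19 = ω_9^1 = 0.7660-0.6428i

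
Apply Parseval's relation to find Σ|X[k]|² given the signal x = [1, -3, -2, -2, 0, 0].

Parseval: Σ|x[n]|² = (1/N)Σ|X[k]|², so Σ|X[k]|² = N·Σ|x[n]|² = 6·18.0000

Σ|X[k]|² = N·Σ|x[n]|² = 6·18.0000 = 108.0000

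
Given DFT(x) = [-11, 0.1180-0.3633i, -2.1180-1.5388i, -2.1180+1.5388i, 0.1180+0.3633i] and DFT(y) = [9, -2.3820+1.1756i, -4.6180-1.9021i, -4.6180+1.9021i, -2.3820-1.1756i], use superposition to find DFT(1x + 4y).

By linearity: DFT(1x + 4y) = 1·DFT(x) + 4·DFT(y)
= 1·[-11, 0.1180-0.3633i, -2.1180-1.5388i, -2.1180+1.5388i, 0.1180+0.3633i] + 4·[9, -2.3820+1.1756i, -4.6180-1.9021i, -4.6180+1.9021i, -2.3820-1.1756i]

Computing element-wise:
Z[0] = 1·(-11) + 4·(9) = 25
Z[1] = 1·(0.1180-0.3633i) + 4·(-2.3820+1.1756i) = -9.4100+4.3391i
Z[2] = 1·(-2.1180-1.5388i) + 4·(-4.6180-1.9021i) = -20.5900-9.1472i
Z[3] = 1·(-2.1180+1.5388i) + 4·(-4.6180+1.9021i) = -20.5900+9.1472i
Z[4] = 1·(0.1180+0.3633i) + 4·(-2.3820-1.1756i) = -9.4100-4.3391i

DFT(1x + 4y) = 1·X + 4·Y = [25, -9.4100+4.3391i, -20.5900-9.1472i, -20.5900+9.1472i, -9.4100-4.3391i]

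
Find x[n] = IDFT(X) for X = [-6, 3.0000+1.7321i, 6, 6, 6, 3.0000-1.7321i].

x[n] = (1/6) Σ(k=0 to 5) X[k] · e^(2πikn/6)

Computing each x[n]:
x[0] = 3
x[1] = -3
x[2] = -2
x[3] = -1
x[4] = -1
x[5] = -2

x = [3, -3, -2, -1, -1, -2]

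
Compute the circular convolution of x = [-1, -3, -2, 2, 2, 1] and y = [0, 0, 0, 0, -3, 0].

(x ⊛ y)[n] = Σ(m=0 to 5) x[m] · y[(n-m) mod 6]

Computing each output sample:
(x ⊛ y)[0] = 6
(x ⊛ y)[1] = -6
(x ⊛ y)[2] = -6
(x ⊛ y)[3] = -3
(x ⊛ y)[4] = 3
(x ⊛ y)[5] = 9

x ⊛ y = [6, -6, -6, -3, 3, 9]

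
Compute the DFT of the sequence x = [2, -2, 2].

X[k] = Σ(n=0 to 2) x[n] · ω_3^(nk)
where ω_3 = e^(-2πi/3)

Computing each X[k]:
X[0] = 2
X[1] = 2.0000+3.4641i
X[2] = 2.0000-3.4641i

X = [2, 2.0000+3.4641i, 2.0000-3.4641i]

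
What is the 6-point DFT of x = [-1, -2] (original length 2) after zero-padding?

Original 2-point DFT: [-3, 1]
Zero-padded 6-point DFT provides frequency interpolation.

DFT_6([x, 0, ...]) = [-3, -2.0000+1.7321i, 1.7321i, 1, -1.7321i, -2.0000-1.7321i]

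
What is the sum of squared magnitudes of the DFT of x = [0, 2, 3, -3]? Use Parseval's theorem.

Parseval: Σ|x[n]|² = (1/N)Σ|X[k]|², so Σ|X[k]|² = N·Σ|x[n]|² = 4·22.0000

Σ|X[k]|² = N·Σ|x[n]|² = 4·22.0000 = 88.0000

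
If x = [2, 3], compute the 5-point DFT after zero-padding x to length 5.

Original 2-point DFT: [5, -1]
Zero-padded 5-point DFT provides frequency interpolation.

DFT_5([x, 0, ...]) = [5, 2.9271-2.8532i, -0.4271-1.7634i, -0.4271+1.7634i, 2.9271+2.8532i]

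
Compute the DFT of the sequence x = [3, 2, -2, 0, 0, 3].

X[k] = Σ(n=0 to 5) x[n] · ω_6^(nk)
where ω_6 = e^(-2πi/6)

Computing each X[k]:
X[0] = 6
X[1] = 6.5000+2.5981i
X[2] = 1.5000-0.8660i
X[3] = -4
X[4] = 1.5000+0.8660i
X[5] = 6.5000-2.5981i

X = [6, 6.5000+2.5981i, 1.5000-0.8660i, -4, 1.5000+0.8660i, 6.5000-2.5981i]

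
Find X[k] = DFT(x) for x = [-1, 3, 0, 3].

X[k] = Σ(n=0 to 3) x[n] · ω_4^(nk)
where ω_4 = e^(-2πi/4)

Computing each X[k]:
X[0] = 5
X[1] = -1
X[2] = -7
X[3] = -1

X = [5, -1, -7, -1]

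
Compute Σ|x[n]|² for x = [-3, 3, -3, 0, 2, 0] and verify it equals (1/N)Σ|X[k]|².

Time domain:
Σ|x[n]|² = |-3|² + |3|² + |-3|² + |0|² + |2|² + |0|² = 31.0000

Frequency domain:
(1/6)Σ|X[k]|² = (1/6)(|-1|² + |-1.0000+1.7321i|² + |-4.0000-6.9282i|² + |-7|² + |-4.0000+6.9282i|² + |-1.0000-1.7321i|²) = (1/6)·186.0000 = 31.0000

Both sides agree, confirming Parseval's theorem.

Σ|x[n]|² = (1/N)Σ|X[k]|² = 31.0000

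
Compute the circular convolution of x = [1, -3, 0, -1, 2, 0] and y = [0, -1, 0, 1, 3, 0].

(x ⊛ y)[n] = Σ(m=0 to 5) x[m] · y[(n-m) mod 6]

Computing each output sample:
(x ⊛ y)[0] = -1
(x ⊛ y)[1] = -2
(x ⊛ y)[2] = 9
(x ⊛ y)[3] = 1
(x ⊛ y)[4] = 1
(x ⊛ y)[5] = -11

x ⊛ y = [-1, -2, 9, 1, 1, -11]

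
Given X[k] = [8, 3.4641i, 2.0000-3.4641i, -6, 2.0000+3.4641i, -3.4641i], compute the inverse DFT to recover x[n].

x[n] = (1/6) Σ(k=0 to 5) X[k] · e^(2πikn/6)

Computing each x[n]:
x[0] = 1
x[1] = 2
x[2] = -2
x[3] = 3
x[4] = 2
x[5] = 2

x = [1, 2, -2, 3, 2, 2]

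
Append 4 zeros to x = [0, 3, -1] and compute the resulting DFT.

Original 3-point DFT: [2, -1.0000-3.4641i, -1.0000+3.4641i]
Zero-padded 7-point DFT provides frequency interpolation.

DFT_7([x, 0, ...]) = [2, 2.0930-1.3706i, 0.2334-3.3587i, -3.3264-2.0835i, -3.3264+2.0835i, 0.2334+3.3587i, 2.0930+1.3706i]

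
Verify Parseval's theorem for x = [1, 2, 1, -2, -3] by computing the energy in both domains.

Time domain:
Σ|x[n]|² = |1|² + |2|² + |1|² + |-2|² + |-3|² = 19.0000

Frequency domain:
(1/5)Σ|X[k]|² = (1/5)(|-1|² + |1.5000-6.5186i|² + |1.5000-0.0858i|² + |1.5000+0.0858i|² + |1.5000+6.5186i|²) = (1/5)·95.0000 = 19.0000

Both sides agree, confirming Parseval's theorem.

Σ|x[n]|² = (1/N)Σ|X[k]|² = 19.0000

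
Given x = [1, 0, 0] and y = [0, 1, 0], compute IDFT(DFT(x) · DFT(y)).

(x ⊛ y)[n] = Σ(m=0 to 2) x[m] · y[(n-m) mod 3]

Computing each output sample:
(x ⊛ y)[0] = 0
(x ⊛ y)[1] = 1
(x ⊛ y)[2] = 0

x ⊛ y = [0, 1, 0]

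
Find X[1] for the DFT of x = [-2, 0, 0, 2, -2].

X[1] = Σ(n=0 to 4) x[n] · ω_5^(1n) where ω_5 = e^(-2πi/5)
= (-2)·ω_5^0 + (0)·ω_5^1 + (0)·ω_5^2 + (2)·ω_5^3 + (-2)·ω_5^4

X[1] = -4.2361-0.7265i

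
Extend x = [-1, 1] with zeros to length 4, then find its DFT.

Original 2-point DFT: [0, -2]
Zero-padded 4-point DFT provides frequency interpolation.

DFT_4([x, 0, ...]) = [0, -1-1i, -2, -1+1i]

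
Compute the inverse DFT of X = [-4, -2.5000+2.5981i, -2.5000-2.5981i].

x[n] = (1/3) Σ(k=0 to 2) X[k] · e^(2πikn/3)

Computing each x[n]:
x[0] = -3
x[1] = -2
x[2] = 1

x = [-3, -2, 1]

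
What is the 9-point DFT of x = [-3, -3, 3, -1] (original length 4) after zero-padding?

Original 4-point DFT: [-4, -6+2i, 4, -6-2i]
Zero-padded 9-point DFT provides frequency interpolation.

DFT_9([x, 0, ...]) = [-4, -4.2772-0.1600i, -5.8400+1.0623i, -4.0000+5.1962i, 2.6172+3.8204i, 2.6172-3.8204i, -4.0000-5.1962i, -5.8400-1.0623i, -4.2772+0.1600i]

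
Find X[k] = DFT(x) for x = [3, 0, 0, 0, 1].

X[k] = Σ(n=0 to 4) x[n] · ω_5^(nk)
where ω_5 = e^(-2πi/5)

Computing each X[k]:
X[0] = 4
X[1] = 3.3090+0.9511i
X[2] = 2.1910+0.5878i
X[3] = 2.1910-0.5878i
X[4] = 3.3090-0.9511i

X = [4, 3.3090+0.9511i, 2.1910+0.5878i, 2.1910-0.5878i, 3.3090-0.9511i]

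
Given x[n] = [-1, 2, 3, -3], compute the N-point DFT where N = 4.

X[k] = Σ(n=0 to 3) x[n] · ω_4^(nk)
where ω_4 = e^(-2πi/4)

Computing each X[k]:
X[0] = 1
X[1] = -4-5i
X[2] = 3
X[3] = -4+5i

X = [1, -4-5i, 3, -4+5i]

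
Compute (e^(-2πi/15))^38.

Since ω_15^15 = 1, powers reduce modulo 15.
38 mod 15 = 8
So ω_15^38 = ω_15^8 = e^(-2πi·8/15)

ω_15^38 = ω_15^8 = -0.9781+0.2079i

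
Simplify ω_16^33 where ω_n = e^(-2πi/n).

Since ω_16^16 = 1, powers reduce modulo 16.
33 mod 16 = 1
So ω_16^33 = ω_16^1 = e^(-2πi·1/16)

ω_16^33 = ω_16^1 = 0.9239-0.3827i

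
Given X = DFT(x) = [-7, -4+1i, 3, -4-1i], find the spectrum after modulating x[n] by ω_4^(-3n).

Modulation property: DFT(ω_4^(-3n)·x[n]) = X[(k-3) mod 4], so circularly shift X by 3 positions.

X[k-3] = [-4+1i, 3, -4-1i, -7]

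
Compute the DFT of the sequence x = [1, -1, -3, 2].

X[k] = Σ(n=0 to 3) x[n] · ω_4^(nk)
where ω_4 = e^(-2πi/4)

Computing each X[k]:
X[0] = -1
X[1] = 4+3i
X[2] = -3
X[3] = 4-3i

X = [-1, 4+3i, -3, 4-3i]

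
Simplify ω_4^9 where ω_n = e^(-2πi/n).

Since ω_4^4 = 1, powers reduce modulo 4.
9 mod 4 = 1
So ω_4^9 = ω_4^1 = e^(-2πi·1/4)

ω_4^9 = ω_4^1 = -1i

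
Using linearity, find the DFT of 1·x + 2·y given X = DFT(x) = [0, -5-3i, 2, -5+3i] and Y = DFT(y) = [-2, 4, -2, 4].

By linearity: DFT(1x + 2y) = 1·DFT(x) + 2·DFT(y)
= 1·[0, -5-3i, 2, -5+3i] + 2·[-2, 4, -2, 4]

Computing element-wise:
Z[0] = 1·(0) + 2·(-2) = -4
Z[1] = 1·(-5-3i) + 2·(4) = 3-3i
Z[2] = 1·(2) + 2·(-2) = -2
Z[3] = 1·(-5+3i) + 2·(4) = 3+3i

DFT(1x + 2y) = 1·X + 2·Y = [-4, 3-3i, -2, 3+3i]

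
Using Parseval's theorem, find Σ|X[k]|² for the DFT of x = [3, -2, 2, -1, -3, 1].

Parseval: Σ|x[n]|² = (1/N)Σ|X[k]|², so Σ|X[k]|² = N·Σ|x[n]|² = 6·28.0000

Σ|X[k]|² = N·Σ|x[n]|² = 6·28.0000 = 168.0000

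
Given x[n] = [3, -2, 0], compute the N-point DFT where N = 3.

X[k] = Σ(n=0 to 2) x[n] · ω_3^(nk)
where ω_3 = e^(-2πi/3)

Computing each X[k]:
X[0] = 1
X[1] = 4.0000+1.7321i
X[2] = 4.0000-1.7321i

X = [1, 4.0000+1.7321i, 4.0000-1.7321i]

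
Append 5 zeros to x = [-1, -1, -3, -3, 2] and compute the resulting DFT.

Original 5-point DFT: [-6, 4.1631+2.8532i, -3.6631+1.7634i, -3.6631-1.7634i, 4.1631-2.8532i]
Zero-padded 10-point DFT provides frequency interpolation.

DFT_10([x, 0, ...]) = [-6, -3.4271+5.1186i, 4.1631+2.8532i, -0.0729-4.4778i, -3.6631+1.7634i, 2, -3.6631-1.7634i, -0.0729+4.4778i, 4.1631-2.8532i, -3.4271-5.1186i]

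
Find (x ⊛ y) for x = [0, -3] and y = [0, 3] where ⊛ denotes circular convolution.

(x ⊛ y)[n] = Σ(m=0 to 1) x[m] · y[(n-m) mod 2]

Computing each output sample:
(x ⊛ y)[0] = -9
(x ⊛ y)[1] = 0

x ⊛ y = [-9, 0]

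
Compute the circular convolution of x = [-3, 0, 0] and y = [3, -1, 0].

(x ⊛ y)[n] = Σ(m=0 to 2) x[m] · y[(n-m) mod 3]

Computing each output sample:
(x ⊛ y)[0] = -9
(x ⊛ y)[1] = 3
(x ⊛ y)[2] = 0

x ⊛ y = [-9, 3, 0]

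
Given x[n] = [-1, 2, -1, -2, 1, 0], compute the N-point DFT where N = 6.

X[k] = Σ(n=0 to 5) x[n] · ω_6^(nk)
where ω_6 = e^(-2πi/6)

Computing each X[k]:
X[0] = -1
X[1] = 2
X[2] = -4.0000-3.4641i
X[3] = -1
X[4] = -4.0000+3.4641i
X[5] = 2

X = [-1, 2, -4.0000-3.4641i, -1, -4.0000+3.4641i, 2]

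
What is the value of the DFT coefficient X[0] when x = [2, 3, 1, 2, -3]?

X[0] = Σ(n=0 to 4) x[n] · ω_5^0 = Σ x[n]
= (2) + (3) + (1) + (2) + (-3)

X[0] = 5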